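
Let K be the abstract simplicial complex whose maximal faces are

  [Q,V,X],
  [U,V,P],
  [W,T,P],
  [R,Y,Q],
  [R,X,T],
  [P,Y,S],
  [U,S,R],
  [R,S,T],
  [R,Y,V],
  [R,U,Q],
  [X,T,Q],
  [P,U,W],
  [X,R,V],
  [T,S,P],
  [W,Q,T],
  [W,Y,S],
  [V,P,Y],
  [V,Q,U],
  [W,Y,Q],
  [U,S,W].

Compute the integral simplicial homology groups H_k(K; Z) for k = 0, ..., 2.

Fix the vertex order P < Q < R < S < T < U < V < W < X < Y and write every simplex with vertices in increasing order. Then dim K = 2 and the simplices of K are:

  0-simplices (10): P, Q, R, S, T, U, V, W, X, Y
  1-simplices (30): PS, PT, PU, PV, PW, PY, QR, QT, QU, QV, QW, QX, QY, RS, RT, RU, RV, RX, RY, ST, SU, SW, SY, TW, TX, UV, UW, VX, VY, WY
  2-simplices (20): PST, PSY, PTW, PUV, PUW, PVY, QRU, QRY, QTW, QTX, QUV, QVX, QWY, RST, RSU, RTX, RVX, RVY, SUW, SWY

so the chain groups are C_0 ≅ Z^10, C_1 ≅ Z^30, C_2 ≅ Z^20.

Boundary ∂_1: C_1 → C_0 maps an edge to its endpoints' difference, ∂[p,q] = q − p.
As a 10×30 matrix over Z this has rank 9, with invariant factors (1,1,1,1,1,1,1,1,1).

Boundary ∂_2: C_2 → C_1 acts by ∂[p,q,r] = [q,r] − [p,r] + [p,q]. For instance
  ∂RTX = TX − RX + RT,
  ∂PVY = VY − PY + PV.
The 30×20 boundary matrix has rank 20 and Smith normal form diag(1,1,1,1,1,1,1,1,1,1,1,1,1,1,1,1,1,1,1,2).

Now H_k = ker ∂_k / im ∂_{k+1}, so:

  H_0: rank C_0 − rank ∂_1 = 10 − 9 = 1, and the invariant factors of ∂_1 are all 1, so H_0 = Z.
  H_1: rank ker ∂_1 − rank ∂_2 = (30 − 9) − 20 = 1, and ∂_2 has invariant factor 2 > 1, so H_1 = Z ⊕ Z/2Z.
  H_2: rank ker ∂_2 − rank ∂_3 = (20 − 20) − 0 = 0, and there is no ∂_3, so H_2 = 0.

As a check, the Euler characteristic is 10 − 30 + 20 = 0, which agrees with 1 − 1 + 0 = 0.
(K is a triangulation of the Klein bottle.)

H_0 = Z,  H_1 = Z ⊕ Z/2Z,  H_2 = 0.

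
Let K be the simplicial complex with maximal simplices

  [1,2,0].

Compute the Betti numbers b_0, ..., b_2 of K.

Fix the vertex order 0 < 1 < 2 and write every simplex with vertices in increasing order. Then dim K = 2 and the simplices of K are:

  0-simplices (3): [0], [1], [2]
  1-simplices (3): [0,1], [0,2], [1,2]
  2-simplices (1): [0,1,2]

Hence C_0 ≅ Z^3, C_1 ≅ Z^3, C_2 ≅ Z^1.

∂_1: C_1 → C_0 sends each edge [p,q] (with p < q) to q − p.
As a 3×3 matrix over Z this has rank 2, with invariant factors (1,1).

Boundary ∂_2: C_2 → C_1 sends each 2-simplex [p,q,r] to [q,r] − [p,r] + [p,q]. For instance
  ∂[0,1,2] = [1,2] − [0,2] + [0,1].
The resulting 3×1 matrix has rank 1, and its Smith normal form has invariant factors (1).

From H_k ≅ ker(∂_k) / im(∂_{k+1}) we obtain:

  H_0: rank C_0 − rank ∂_1 = 3 − 2 = 1, and the invariant factors of ∂_1 are all 1, so H_0 = Z.
  H_1: rank ker ∂_1 − rank ∂_2 = (3 − 2) − 1 = 0, and the invariant factors of ∂_2 are all 1, so H_1 = 0.
  H_2: rank ker ∂_2 − rank ∂_3 = (1 − 1) − 0 = 0, and there is no ∂_3, so H_2 = 0.

As a check, the Euler characteristic is 3 − 3 + 1 = 1, which agrees with 1 − 0 + 0 = 1.

Hence the Betti numbers are b_0 = 1, b_1 = 0, b_2 = 0.

b_0 = 1, b_1 = 0, b_2 = 0.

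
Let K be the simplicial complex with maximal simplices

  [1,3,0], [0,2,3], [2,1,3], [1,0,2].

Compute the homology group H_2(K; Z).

H_2 ≅ Z.

K has 4 vertices, 6 edges, 4 triangles.
rank ∂_2 = 3, rank ∂_3 = 0 ⇒ b_2 = 4 − 3 − 0 = 1. So H_2 ≅ Z.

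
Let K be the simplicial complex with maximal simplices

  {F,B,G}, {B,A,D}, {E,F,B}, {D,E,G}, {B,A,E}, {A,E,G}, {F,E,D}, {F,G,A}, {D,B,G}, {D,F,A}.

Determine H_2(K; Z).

H_2 ≅ 0.

We work with the vertex ordering A < B < D < E < F < G. The simplices of K, each written with vertices in increasing order, are:

  0-simplices (6): A, B, D, E, F, G
  1-simplices (15): AB, AD, AE, AF, AG, BD, BE, BF, BG, DE, DF, DG, EF, EG, FG
  2-simplices (10): ABD, ABE, ADF, AEG, AFG, BDG, BEF, BFG, DEF, DEG

giving chain groups C_0 ≅ Z^6, C_1 ≅ Z^15, C_2 ≅ Z^10.

The boundary map ∂_1: C_1 → C_0 is given by ∂[p,q] = [q] − [p]. For instance
  ∂AF = F − A.
This gives a 6×15 integer matrix of rank 5; reducing to Smith normal form yields diagonal entries (1,1,1,1,1).

The boundary map ∂_2: C_2 → C_1 sends each 2-simplex [p,q,r] to [q,r] − [p,r] + [p,q]. For instance
  ∂DEG = EG − DG + DE,
  ∂BDG = DG − BG + BD.
The resulting 15×10 matrix has rank 10, and its Smith normal form has invariant factors (1,1,1,1,1,1,1,1,1,2).

Reading off H_k = ker ∂_k / im ∂_{k+1}:

  H_2: rank ker ∂_2 − rank ∂_3 = (10 − 10) − 0 = 0, and there is no ∂_3, so H_2 = 0.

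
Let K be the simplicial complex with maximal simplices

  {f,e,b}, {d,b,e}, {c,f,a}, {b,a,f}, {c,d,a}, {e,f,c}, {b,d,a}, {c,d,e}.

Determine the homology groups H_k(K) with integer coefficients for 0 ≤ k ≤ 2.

Order the vertices as a < b < c < d < e < f. Listing each simplex with vertices in this order, K has dimension 2 with simplices:

  0-simplices (6): a, b, c, d, e, f
  1-simplices (12): ab, ac, ad, af, bd, be, bf, cd, ce, cf, de, ef
  2-simplices (8): abd, abf, acd, acf, bde, bef, cde, cef

Hence C_0 ≅ Z^6, C_1 ≅ Z^12, C_2 ≅ Z^8.

Boundary ∂_1: C_1 → C_0 is given by ∂[p,q] = [q] − [p].
As a 6×12 matrix over Z this has rank 5, with invariant factors (1,1,1,1,1).

∂_2: C_2 → C_1 sends each 2-simplex [p,q,r] to [q,r] − [p,r] + [p,q]. For instance
  ∂cef = ef − cf + ce,
  ∂bde = de − be + bd.
The resulting 12×8 matrix has rank 7, and its Smith normal form has invariant factors (1,1,1,1,1,1,1).

Computing H_k = (kernel of ∂_k) / (image of ∂_{k+1}):

  H_0: rank C_0 − rank ∂_1 = 6 − 5 = 1, and the invariant factors of ∂_1 are all 1, so H_0 = Z.
  H_1: rank ker ∂_1 − rank ∂_2 = (12 − 5) − 7 = 0, and the invariant factors of ∂_2 are all 1, so H_1 = 0.
  H_2: rank ker ∂_2 − rank ∂_3 = (8 − 7) − 0 = 1, and there is no ∂_3, so H_2 = Z.

As a check, the Euler characteristic is 6 − 12 + 8 = 2, which agrees with 1 − 0 + 1 = 2.
(K is a triangulation of the 2-sphere S^2.)

H_0 ≅ Z,  H_1 = 0,  H_2 ≅ Z.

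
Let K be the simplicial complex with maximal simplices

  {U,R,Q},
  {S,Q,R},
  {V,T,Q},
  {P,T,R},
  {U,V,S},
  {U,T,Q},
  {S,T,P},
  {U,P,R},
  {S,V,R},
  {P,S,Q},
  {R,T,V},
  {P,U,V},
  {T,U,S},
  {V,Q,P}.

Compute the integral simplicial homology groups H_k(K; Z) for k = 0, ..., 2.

H_0 ≅ Z,  H_1 ≅ Z^2,  H_2 ≅ Z.

We work with the vertex ordering P < Q < R < S < T < U < V. The simplices of K, each written with vertices in increasing order, are:

  0-simplices (7): P, Q, R, S, T, U, V
  1-simplices (21): PQ, PR, PS, PT, PU, PV, QR, QS, QT, QU, QV, RS, RT, RU, RV, ST, SU, SV, TU, TV, UV
  2-simplices (14): PQS, PQV, PRT, PRU, PST, PUV, QRS, QRU, QTU, QTV, RSV, RTV, STU, SUV

giving chain groups C_0 ≅ Z^7, C_1 ≅ Z^21, C_2 ≅ Z^14.

∂_1: C_1 → C_0 is given by ∂[p,q] = [q] − [p].
The resulting 7×21 matrix has rank 6, and its Smith normal form has invariant factors (1,1,1,1,1,1).

∂_2: C_2 → C_1 acts by ∂[p,q,r] = [q,r] − [p,r] + [p,q]. For instance
  ∂QRU = RU − QU + QR,
  ∂QRS = RS − QS + QR.
As a 21×14 matrix over Z this has rank 13, with invariant factors (1,1,1,1,1,1,1,1,1,1,1,1,1).

From H_k ≅ ker(∂_k) / im(∂_{k+1}) we obtain:

  H_0: rank C_0 − rank ∂_1 = 7 − 6 = 1, and the invariant factors of ∂_1 are all 1, so H_0 ≅ Z.
  H_1: rank ker ∂_1 − rank ∂_2 = (21 − 6) − 13 = 2, and the invariant factors of ∂_2 are all 1, so H_1 ≅ Z^2.
  H_2: rank ker ∂_2 − rank ∂_3 = (14 − 13) − 0 = 1, and there is no ∂_3, so H_2 ≅ Z.

As a check, the Euler characteristic is 7 − 21 + 14 = 0, which agrees with 1 − 2 + 1 = 0.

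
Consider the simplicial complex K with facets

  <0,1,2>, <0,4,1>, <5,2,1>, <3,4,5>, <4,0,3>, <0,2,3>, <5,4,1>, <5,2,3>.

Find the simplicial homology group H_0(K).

H_0 = Z.

We work with the vertex ordering 0 < 1 < 2 < 3 < 4 < 5. The simplices of K, each written with vertices in increasing order, are:

  0-simplices (6): [0], [1], [2], [3], [4], [5]
  1-simplices (12): [0,1], [0,2], [0,3], [0,4], [1,2], [1,4], [1,5], [2,3], [2,5], [3,4], [3,5], [4,5]
  2-simplices (8): [0,1,2], [0,1,4], [0,2,3], [0,3,4], [1,2,5], [1,4,5], [2,3,5], [3,4,5]

so the chain groups are C_0 ≅ Z^6, C_1 ≅ Z^12, C_2 ≅ Z^8.

∂_1: C_1 → C_0 sends each edge [p,q] (with p < q) to q − p. For instance
  ∂[4,5] = [5] − [4].
The 6×12 boundary matrix has rank 5 and Smith normal form diag(1,1,1,1,1).

The boundary map ∂_2: C_2 → C_1 maps a triangle to the signed sum of its edges. For instance
  ∂[1,2,5] = [2,5] − [1,5] + [1,2],
  ∂[0,1,2] = [1,2] − [0,2] + [0,1].
This gives a 12×8 integer matrix of rank 7; reducing to Smith normal form yields diagonal entries (1,1,1,1,1,1,1).

Computing H_k = (kernel of ∂_k) / (image of ∂_{k+1}):

  H_0: rank C_0 − rank ∂_1 = 6 − 5 = 1, and the invariant factors of ∂_1 are all 1, so H_0 ≅ Z.

(K is a triangulation of the 2-sphere S^2.)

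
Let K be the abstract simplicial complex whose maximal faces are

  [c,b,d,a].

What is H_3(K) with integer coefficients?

H_3 = 0.

Take the total order a < b < c < d on the vertex set. Then K (dimension 3) consists of the simplices:

  0-simplices (4): a, b, c, d
  1-simplices (6): ab, ac, ad, bc, bd, cd
  2-simplices (4): abc, abd, acd, bcd
  3-simplices (1): abcd

so the chain groups are C_0 ≅ Z^4, C_1 ≅ Z^6, C_2 ≅ Z^4, C_3 ≅ Z^1.

The boundary map ∂_1: C_1 → C_0 sends each edge [p,q] (with p < q) to q − p.
As a 4×6 matrix over Z this has rank 3, with invariant factors (1,1,1).

The boundary map ∂_2: C_2 → C_1 sends each 2-simplex [p,q,r] to [q,r] − [p,r] + [p,q]. For instance
  ∂abc = bc − ac + ab,
  ∂acd = cd − ad + ac.
The resulting 6×4 matrix has rank 3, and its Smith normal form has invariant factors (1,1,1).

Boundary ∂_3: C_3 → C_2 sends each 3-simplex σ to the alternating sum Σ_i (−1)^i (σ with its i-th vertex removed). For instance
  ∂abcd = bcd − acd + abd − abc.
As a 4×1 matrix over Z this has rank 1, with invariant factors (1).

From H_k ≅ ker(∂_k) / im(∂_{k+1}) we obtain:

  H_3: rank ker ∂_3 − rank ∂_4 = (1 − 1) − 0 = 0, and there is no ∂_4, so H_3 = 0.

(K is a triangulation of the 3-simplex.)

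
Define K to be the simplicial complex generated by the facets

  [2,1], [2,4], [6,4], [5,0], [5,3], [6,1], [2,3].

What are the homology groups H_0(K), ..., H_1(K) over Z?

H_0 = Z,  H_1 = Z.

Fix the vertex order 0 < 1 < 2 < 3 < 4 < 5 < 6 and write every simplex with vertices in increasing order. Then dim K = 1 and the simplices of K are:

  0-simplices (7): [0], [1], [2], [3], [4], [5], [6]
  1-simplices (7): [0,5], [1,2], [1,6], [2,3], [2,4], [3,5], [4,6]

giving chain groups C_0 ≅ Z^7, C_1 ≅ Z^7.

The boundary map ∂_1: C_1 → C_0 is given by ∂[p,q] = [q] − [p].
The 7×7 boundary matrix has rank 6 and Smith normal form diag(1,1,1,1,1,1).

From H_k ≅ ker(∂_k) / im(∂_{k+1}) we obtain:

  H_0: rank C_0 − rank ∂_1 = 7 − 6 = 1, and the invariant factors of ∂_1 are all 1, so H_0 ≅ Z.
  H_1: rank ker ∂_1 − rank ∂_2 = (7 − 6) − 0 = 1, and there is no ∂_2, so H_1 ≅ Z.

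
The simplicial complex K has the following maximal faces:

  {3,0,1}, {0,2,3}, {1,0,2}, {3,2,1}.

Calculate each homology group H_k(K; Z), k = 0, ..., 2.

Fix the vertex order 0 < 1 < 2 < 3 and write every simplex with vertices in increasing order. Then dim K = 2 and the simplices of K are:

  0-simplices (4): [0], [1], [2], [3]
  1-simplices (6): [0,1], [0,2], [0,3], [1,2], [1,3], [2,3]
  2-simplices (4): [0,1,2], [0,1,3], [0,2,3], [1,2,3]

giving chain groups C_0 ≅ Z^4, C_1 ≅ Z^6, C_2 ≅ Z^4.

The boundary map ∂_1: C_1 → C_0 maps an edge to its endpoints' difference, ∂[p,q] = q − p. For instance
  ∂[0,2] = [2] − [0].
As a 4×6 matrix over Z this has rank 3, with invariant factors (1,1,1).

∂_2: C_2 → C_1 sends each 2-simplex [p,q,r] to [q,r] − [p,r] + [p,q]. For instance
  ∂[1,2,3] = [2,3] − [1,3] + [1,2],
  ∂[0,1,2] = [1,2] − [0,2] + [0,1].
The 6×4 boundary matrix has rank 3 and Smith normal form diag(1,1,1).

Reading off H_k = ker ∂_k / im ∂_{k+1}:

  H_0: rank C_0 − rank ∂_1 = 4 − 3 = 1, and the invariant factors of ∂_1 are all 1, so H_0 = Z.
  H_1: rank ker ∂_1 − rank ∂_2 = (6 − 3) − 3 = 0, and the invariant factors of ∂_2 are all 1, so H_1 = 0.
  H_2: rank ker ∂_2 − rank ∂_3 = (4 − 3) − 0 = 1, and there is no ∂_3, so H_2 = Z.

As a check, the Euler characteristic is 4 − 6 + 4 = 2, which agrees with 1 − 0 + 1 = 2.

H_0 = Z,  H_1 = 0,  H_2 = Z.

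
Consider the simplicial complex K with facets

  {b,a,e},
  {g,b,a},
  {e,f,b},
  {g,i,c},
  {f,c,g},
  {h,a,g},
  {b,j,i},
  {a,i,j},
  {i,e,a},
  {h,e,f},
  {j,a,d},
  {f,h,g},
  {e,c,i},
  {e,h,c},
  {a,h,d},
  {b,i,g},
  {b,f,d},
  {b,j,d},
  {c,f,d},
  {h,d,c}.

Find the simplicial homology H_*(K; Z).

Order the vertices as a < b < c < d < e < f < g < h < i < j. Listing each simplex with vertices in this order, K has dimension 2 with simplices:

  0-simplices (10): a, b, c, d, e, f, g, h, i, j
  1-simplices (30): ab, ad, ae, ag, ah, ai, aj, bd, be, bf, bg, bi, bj, cd, ce, cf, cg, ch, ci, df, dh, dj, ef, eh, ei, fg, fh, gh, gi, ij
  2-simplices (20): abe, abg, adh, adj, aei, agh, aij, bdf, bdj, bef, bgi, bij, cdf, cdh, ceh, cei, cfg, cgi, efh, fgh

giving chain groups C_0 ≅ Z^10, C_1 ≅ Z^30, C_2 ≅ Z^20.

Boundary ∂_1: C_1 → C_0 maps an edge to its endpoints' difference, ∂[p,q] = q − p. For instance
  ∂gh = h − g.
This gives a 10×30 integer matrix of rank 9; reducing to Smith normal form yields diagonal entries (1,1,1,1,1,1,1,1,1).

Boundary ∂_2: C_2 → C_1 acts by ∂[p,q,r] = [q,r] − [p,r] + [p,q]. For instance
  ∂abg = bg − ag + ab,
  ∂bdf = df − bf + bd.
This gives a 30×20 integer matrix of rank 20; reducing to Smith normal form yields diagonal entries (1,1,1,1,1,1,1,1,1,1,1,1,1,1,1,1,1,1,1,2).

Reading off H_k = ker ∂_k / im ∂_{k+1}:

  H_0: rank C_0 − rank ∂_1 = 10 − 9 = 1, and the invariant factors of ∂_1 are all 1, so H_0 = Z.
  H_1: rank ker ∂_1 − rank ∂_2 = (30 − 9) − 20 = 1, and ∂_2 has invariant factor 2 > 1, so H_1 = Z ⊕ Z/2.
  H_2: rank ker ∂_2 − rank ∂_3 = (20 − 20) − 0 = 0, and there is no ∂_3, so H_2 = 0.

H_0 ≅ Z,  H_1 ≅ Z ⊕ Z/2,  H_2 = 0.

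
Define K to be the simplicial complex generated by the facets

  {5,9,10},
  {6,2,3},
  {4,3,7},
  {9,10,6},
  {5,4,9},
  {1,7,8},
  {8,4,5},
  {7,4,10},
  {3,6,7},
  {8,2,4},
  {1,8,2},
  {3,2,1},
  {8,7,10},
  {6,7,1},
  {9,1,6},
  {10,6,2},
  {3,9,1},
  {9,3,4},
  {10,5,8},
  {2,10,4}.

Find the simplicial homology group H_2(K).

Take the total order 1 < 2 < 3 < 4 < 5 < 6 < 7 < 8 < 9 < 10 on the vertex set. Then K (dimension 2) consists of the simplices:

  0-simplices (10): [1], [2], [3], [4], [5], [6], [7], [8], [9], [10]
  1-simplices (30): (30 of them)
  2-simplices (20): (20 of them)

so the chain groups are C_0 ≅ Z^10, C_1 ≅ Z^30, C_2 ≅ Z^20.

The boundary map ∂_1: C_1 → C_0 maps an edge to its endpoints' difference, ∂[p,q] = q − p.
This gives a 10×30 integer matrix of rank 9; reducing to Smith normal form yields diagonal entries (1,1,1,1,1,1,1,1,1).

The boundary map ∂_2: C_2 → C_1 acts by ∂[p,q,r] = [q,r] − [p,r] + [p,q]. For instance
  ∂[1,6,9] = [6,9] − [1,9] + [1,6],
  ∂[1,2,3] = [2,3] − [1,3] + [1,2].
The 30×20 boundary matrix has rank 20 and Smith normal form diag(1,1,1,1,1,1,1,1,1,1,1,1,1,1,1,1,1,1,1,2).

From H_k ≅ ker(∂_k) / im(∂_{k+1}) we obtain:

  H_2: rank ker ∂_2 − rank ∂_3 = (20 − 20) − 0 = 0, and there is no ∂_3, so H_2 = 0.

H_2 ≅ 0.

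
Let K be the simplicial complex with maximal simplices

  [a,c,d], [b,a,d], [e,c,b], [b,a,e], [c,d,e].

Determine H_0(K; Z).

We work with the vertex ordering a < b < c < d < e. The simplices of K, each written with vertices in increasing order, are:

  0-simplices (5): a, b, c, d, e
  1-simplices (10): ab, ac, ad, ae, bc, bd, be, cd, ce, de
  2-simplices (5): abd, abe, acd, bce, cde

Hence C_0 ≅ Z^5, C_1 ≅ Z^10, C_2 ≅ Z^5.

Boundary ∂_1: C_1 → C_0 sends each edge [p,q] (with p < q) to q − p.
This gives a 5×10 integer matrix of rank 4; reducing to Smith normal form yields diagonal entries (1,1,1,1).

∂_2: C_2 → C_1 sends each 2-simplex [p,q,r] to [q,r] − [p,r] + [p,q]. For instance
  ∂abe = be − ae + ab,
  ∂abd = bd − ad + ab.
As a 10×5 matrix over Z this has rank 5, with invariant factors (1,1,1,1,1).

From H_k ≅ ker(∂_k) / im(∂_{k+1}) we obtain:

  H_0: rank C_0 − rank ∂_1 = 5 − 4 = 1, and the invariant factors of ∂_1 are all 1, so H_0 ≅ Z.

(K is a triangulation of the Möbius band.)

H_0 = Z.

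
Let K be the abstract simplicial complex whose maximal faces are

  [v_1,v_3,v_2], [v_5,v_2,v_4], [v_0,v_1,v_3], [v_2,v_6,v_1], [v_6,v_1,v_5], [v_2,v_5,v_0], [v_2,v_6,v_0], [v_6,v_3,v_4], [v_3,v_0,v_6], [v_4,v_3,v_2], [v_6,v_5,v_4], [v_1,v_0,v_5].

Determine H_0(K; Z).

Take the total order v_0 < v_1 < v_2 < v_3 < v_4 < v_5 < v_6 on the vertex set. Then K (dimension 2) consists of the simplices:

  0-simplices (7): [v_0], [v_1], [v_2], [v_3], [v_4], [v_5], [v_6]
  1-simplices (18): (18 of them)
  2-simplices (12): (12 of them)

giving chain groups C_0 ≅ Z^7, C_1 ≅ Z^18, C_2 ≅ Z^12.

Boundary ∂_1: C_1 → C_0 sends each edge [p,q] (with p < q) to q − p.
As a 7×18 matrix over Z this has rank 6, with invariant factors (1,1,1,1,1,1).

Boundary ∂_2: C_2 → C_1 sends each 2-simplex [p,q,r] to [q,r] − [p,r] + [p,q]. For instance
  ∂[v_0,v_2,v_6] = [v_2,v_6] − [v_0,v_6] + [v_0,v_2],
  ∂[v_2,v_3,v_4] = [v_3,v_4] − [v_2,v_4] + [v_2,v_3].
As a 18×12 matrix over Z this has rank 12, with invariant factors (1,1,1,1,1,1,1,1,1,1,1,2).

From H_k ≅ ker(∂_k) / im(∂_{k+1}) we obtain:

  H_0: rank C_0 − rank ∂_1 = 7 − 6 = 1, and the invariant factors of ∂_1 are all 1, so H_0 ≅ Z.

H_0 ≅ Z.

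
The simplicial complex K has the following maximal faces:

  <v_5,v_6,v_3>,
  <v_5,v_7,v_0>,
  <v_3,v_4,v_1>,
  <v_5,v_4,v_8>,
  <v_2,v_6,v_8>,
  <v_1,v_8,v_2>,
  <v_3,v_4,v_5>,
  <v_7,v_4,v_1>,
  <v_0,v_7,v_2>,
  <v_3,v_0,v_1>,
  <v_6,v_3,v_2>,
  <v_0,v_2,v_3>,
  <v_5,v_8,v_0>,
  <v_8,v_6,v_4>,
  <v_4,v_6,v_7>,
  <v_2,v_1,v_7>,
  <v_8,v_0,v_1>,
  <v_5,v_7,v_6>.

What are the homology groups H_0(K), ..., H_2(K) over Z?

Fix the vertex order v_0 < v_1 < v_2 < v_3 < v_4 < v_5 < v_6 < v_7 < v_8 and write every simplex with vertices in increasing order. Then dim K = 2 and the simplices of K are:

  0-simplices (9): [v_0], [v_1], [v_2], [v_3], [v_4], [v_5], [v_6], [v_7], [v_8]
  1-simplices (27): (27 of them)
  2-simplices (18): (18 of them)

so the chain groups are C_0 ≅ Z^9, C_1 ≅ Z^27, C_2 ≅ Z^18.

Boundary ∂_1: C_1 → C_0 sends each edge [p,q] (with p < q) to q − p. For instance
  ∂[v_3,v_6] = [v_6] − [v_3].
This gives a 9×27 integer matrix of rank 8; reducing to Smith normal form yields diagonal entries (1,1,1,1,1,1,1,1).

∂_2: C_2 → C_1 sends each 2-simplex [p,q,r] to [q,r] − [p,r] + [p,q]. For instance
  ∂[v_2,v_6,v_8] = [v_6,v_8] − [v_2,v_8] + [v_2,v_6],
  ∂[v_3,v_5,v_6] = [v_5,v_6] − [v_3,v_6] + [v_3,v_5].
This gives a 27×18 integer matrix of rank 18; reducing to Smith normal form yields diagonal entries (1,1,1,1,1,1,1,1,1,1,1,1,1,1,1,1,1,2).

Computing H_k = (kernel of ∂_k) / (image of ∂_{k+1}):

  H_0: rank C_0 − rank ∂_1 = 9 − 8 = 1, and the invariant factors of ∂_1 are all 1, so H_0 = Z.
  H_1: rank ker ∂_1 − rank ∂_2 = (27 − 8) − 18 = 1, and ∂_2 has invariant factor 2 > 1, so H_1 = Z × Z/2.
  H_2: rank ker ∂_2 − rank ∂_3 = (18 − 18) − 0 = 0, and there is no ∂_3, so H_2 = 0.

As a check, the Euler characteristic is 9 − 27 + 18 = 0, which agrees with 1 − 1 + 0 = 0.

H_0 = Z,  H_1 = Z × Z/2,  H_2 = 0.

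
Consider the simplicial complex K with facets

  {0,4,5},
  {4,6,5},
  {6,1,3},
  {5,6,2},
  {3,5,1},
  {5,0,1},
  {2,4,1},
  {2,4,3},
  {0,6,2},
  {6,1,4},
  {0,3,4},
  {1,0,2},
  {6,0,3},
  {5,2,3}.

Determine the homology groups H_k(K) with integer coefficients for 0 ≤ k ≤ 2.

H_0 ≅ Z,  H_1 ≅ Z^2,  H_2 ≅ Z.

Take the total order 0 < 1 < 2 < 3 < 4 < 5 < 6 on the vertex set. Then K (dimension 2) consists of the simplices:

  0-simplices (7): [0], [1], [2], [3], [4], [5], [6]
  1-simplices (21): [0,1], [0,2], [0,3], [0,4], [0,5], [0,6], [1,2], [1,3], [1,4], [1,5], [1,6], [2,3], [2,4], [2,5], [2,6], [3,4], [3,5], [3,6], [4,5], [4,6], [5,6]
  2-simplices (14): [0,1,2], [0,1,5], [0,2,6], [0,3,4], [0,3,6], [0,4,5], [1,2,4], [1,3,5], [1,3,6], [1,4,6], [2,3,4], [2,3,5], [2,5,6], [4,5,6]

giving chain groups C_0 ≅ Z^7, C_1 ≅ Z^21, C_2 ≅ Z^14.

Boundary ∂_1: C_1 → C_0 is given by ∂[p,q] = [q] − [p]. For instance
  ∂[0,4] = [4] − [0].
As a 7×21 matrix over Z this has rank 6, with invariant factors (1,1,1,1,1,1).

∂_2: C_2 → C_1 acts by ∂[p,q,r] = [q,r] − [p,r] + [p,q]. For instance
  ∂[0,3,4] = [3,4] − [0,4] + [0,3],
  ∂[1,3,5] = [3,5] − [1,5] + [1,3].
This gives a 21×14 integer matrix of rank 13; reducing to Smith normal form yields diagonal entries (1,1,1,1,1,1,1,1,1,1,1,1,1).

Now H_k = ker ∂_k / im ∂_{k+1}, so:

  H_0: rank C_0 − rank ∂_1 = 7 − 6 = 1, and the invariant factors of ∂_1 are all 1, so H_0 ≅ Z.
  H_1: rank ker ∂_1 − rank ∂_2 = (21 − 6) − 13 = 2, and the invariant factors of ∂_2 are all 1, so H_1 ≅ Z^2.
  H_2: rank ker ∂_2 − rank ∂_3 = (14 − 13) − 0 = 1, and there is no ∂_3, so H_2 ≅ Z.

As a check, the Euler characteristic is 7 − 21 + 14 = 0, which agrees with 1 − 2 + 1 = 0.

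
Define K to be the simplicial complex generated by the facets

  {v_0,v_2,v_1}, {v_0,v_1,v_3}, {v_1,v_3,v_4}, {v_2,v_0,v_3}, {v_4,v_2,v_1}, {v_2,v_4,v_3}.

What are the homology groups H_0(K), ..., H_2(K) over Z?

H_0 = Z,  H_1 = 0,  H_2 = Z.

Order the vertices as v_0 < v_1 < v_2 < v_3 < v_4. Listing each simplex with vertices in this order, K has dimension 2 with simplices:

  0-simplices (5): [v_0], [v_1], [v_2], [v_3], [v_4]
  1-simplices (9): [v_0,v_1], [v_0,v_2], [v_0,v_3], [v_1,v_2], [v_1,v_3], [v_1,v_4], [v_2,v_3], [v_2,v_4], [v_3,v_4]
  2-simplices (6): [v_0,v_1,v_2], [v_0,v_1,v_3], [v_0,v_2,v_3], [v_1,v_2,v_4], [v_1,v_3,v_4], [v_2,v_3,v_4]

Hence C_0 ≅ Z^5, C_1 ≅ Z^9, C_2 ≅ Z^6.

The boundary map ∂_1: C_1 → C_0 is given by ∂[p,q] = [q] − [p]. For instance
  ∂[v_0,v_3] = [v_3] − [v_0].
This gives a 5×9 integer matrix of rank 4; reducing to Smith normal form yields diagonal entries (1,1,1,1).

∂_2: C_2 → C_1 maps a triangle to the signed sum of its edges. For instance
  ∂[v_1,v_2,v_4] = [v_2,v_4] − [v_1,v_4] + [v_1,v_2],
  ∂[v_2,v_3,v_4] = [v_3,v_4] − [v_2,v_4] + [v_2,v_3].
As a 9×6 matrix over Z this has rank 5, with invariant factors (1,1,1,1,1).

From H_k ≅ ker(∂_k) / im(∂_{k+1}) we obtain:

  H_0: rank C_0 − rank ∂_1 = 5 − 4 = 1, and the invariant factors of ∂_1 are all 1, so H_0 = Z.
  H_1: rank ker ∂_1 − rank ∂_2 = (9 − 4) − 5 = 0, and the invariant factors of ∂_2 are all 1, so H_1 = 0.
  H_2: rank ker ∂_2 − rank ∂_3 = (6 − 5) − 0 = 1, and there is no ∂_3, so H_2 = Z.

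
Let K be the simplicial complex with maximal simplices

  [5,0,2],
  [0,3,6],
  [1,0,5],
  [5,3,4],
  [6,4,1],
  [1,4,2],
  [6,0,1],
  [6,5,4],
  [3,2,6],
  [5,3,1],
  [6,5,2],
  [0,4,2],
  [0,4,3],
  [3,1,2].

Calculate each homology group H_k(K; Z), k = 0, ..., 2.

Order the vertices as 0 < 1 < 2 < 3 < 4 < 5 < 6. Listing each simplex with vertices in this order, K has dimension 2 with simplices:

  0-simplices (7): [0], [1], [2], [3], [4], [5], [6]
  1-simplices (21): [0,1], [0,2], [0,3], [0,4], [0,5], [0,6], [1,2], [1,3], [1,4], [1,5], [1,6], [2,3], [2,4], [2,5], [2,6], [3,4], [3,5], [3,6], [4,5], [4,6], [5,6]
  2-simplices (14): [0,1,5], [0,1,6], [0,2,4], [0,2,5], [0,3,4], [0,3,6], [1,2,3], [1,2,4], [1,3,5], [1,4,6], [2,3,6], [2,5,6], [3,4,5], [4,5,6]

so the chain groups are C_0 ≅ Z^7, C_1 ≅ Z^21, C_2 ≅ Z^14.

Boundary ∂_1: C_1 → C_0 is given by ∂[p,q] = [q] − [p]. For instance
  ∂[3,4] = [4] − [3].
This gives a 7×21 integer matrix of rank 6; reducing to Smith normal form yields diagonal entries (1,1,1,1,1,1).

∂_2: C_2 → C_1 acts by ∂[p,q,r] = [q,r] − [p,r] + [p,q]. For instance
  ∂[4,5,6] = [5,6] − [4,6] + [4,5],
  ∂[3,4,5] = [4,5] − [3,5] + [3,4].
As a 21×14 matrix over Z this has rank 13, with invariant factors (1,1,1,1,1,1,1,1,1,1,1,1,1).

Computing H_k = (kernel of ∂_k) / (image of ∂_{k+1}):

  H_0: rank C_0 − rank ∂_1 = 7 − 6 = 1, and the invariant factors of ∂_1 are all 1, so H_0 = Z.
  H_1: rank ker ∂_1 − rank ∂_2 = (21 − 6) − 13 = 2, and the invariant factors of ∂_2 are all 1, so H_1 = Z^2.
  H_2: rank ker ∂_2 − rank ∂_3 = (14 − 13) − 0 = 1, and there is no ∂_3, so H_2 = Z.

As a check, the Euler characteristic is 7 − 21 + 14 = 0, which agrees with 1 − 2 + 1 = 0.

H_0 = Z,  H_1 = Z^2,  H_2 = Z.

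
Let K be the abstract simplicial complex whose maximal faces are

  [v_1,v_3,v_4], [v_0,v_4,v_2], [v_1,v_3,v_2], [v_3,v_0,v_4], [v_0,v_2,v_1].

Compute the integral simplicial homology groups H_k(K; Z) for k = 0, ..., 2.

Fix the vertex order v_0 < v_1 < v_2 < v_3 < v_4 and write every simplex with vertices in increasing order. Then dim K = 2 and the simplices of K are:

  0-simplices (5): [v_0], [v_1], [v_2], [v_3], [v_4]
  1-simplices (10): [v_0,v_1], [v_0,v_2], [v_0,v_3], [v_0,v_4], [v_1,v_2], [v_1,v_3], [v_1,v_4], [v_2,v_3], [v_2,v_4], [v_3,v_4]
  2-simplices (5): [v_0,v_1,v_2], [v_0,v_2,v_4], [v_0,v_3,v_4], [v_1,v_2,v_3], [v_1,v_3,v_4]

so the chain groups are C_0 ≅ Z^5, C_1 ≅ Z^10, C_2 ≅ Z^5.

∂_1: C_1 → C_0 sends each edge [p,q] (with p < q) to q − p. For instance
  ∂[v_2,v_3] = [v_3] − [v_2].
This gives a 5×10 integer matrix of rank 4; reducing to Smith normal form yields diagonal entries (1,1,1,1).

The boundary map ∂_2: C_2 → C_1 maps a triangle to the signed sum of its edges. For instance
  ∂[v_1,v_3,v_4] = [v_3,v_4] − [v_1,v_4] + [v_1,v_3],
  ∂[v_0,v_2,v_4] = [v_2,v_4] − [v_0,v_4] + [v_0,v_2].
The 10×5 boundary matrix has rank 5 and Smith normal form diag(1,1,1,1,1).

Reading off H_k = ker ∂_k / im ∂_{k+1}:

  H_0: rank C_0 − rank ∂_1 = 5 − 4 = 1, and the invariant factors of ∂_1 are all 1, so H_0 ≅ Z.
  H_1: rank ker ∂_1 − rank ∂_2 = (10 − 4) − 5 = 1, and the invariant factors of ∂_2 are all 1, so H_1 ≅ Z.
  H_2: rank ker ∂_2 − rank ∂_3 = (5 − 5) − 0 = 0, and there is no ∂_3, so H_2 ≅ 0.

As a check, the Euler characteristic is 5 − 10 + 5 = 0, which agrees with 1 − 1 + 0 = 0.
(K is a triangulation of the Möbius band.)

H_0 ≅ Z,  H_1 ≅ Z,  H_2 = 0.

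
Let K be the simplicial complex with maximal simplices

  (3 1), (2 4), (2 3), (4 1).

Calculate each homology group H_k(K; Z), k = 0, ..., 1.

H_0 ≅ Z,  H_1 ≅ Z.

Fix the vertex order 1 < 2 < 3 < 4 and write every simplex with vertices in increasing order. Then dim K = 1 and the simplices of K are:

  0-simplices (4): [1], [2], [3], [4]
  1-simplices (4): [1,3], [1,4], [2,3], [2,4]

Hence C_0 ≅ Z^4, C_1 ≅ Z^4.

Boundary ∂_1: C_1 → C_0 is given by ∂[p,q] = [q] − [p].
The resulting 4×4 matrix has rank 3, and its Smith normal form has invariant factors (1,1,1).

From H_k ≅ ker(∂_k) / im(∂_{k+1}) we obtain:

  H_0: rank C_0 − rank ∂_1 = 4 − 3 = 1, and the invariant factors of ∂_1 are all 1, so H_0 = Z.
  H_1: rank ker ∂_1 − rank ∂_2 = (4 − 3) − 0 = 1, and there is no ∂_2, so H_1 = Z.

As a check, the Euler characteristic is 4 − 4 = 0, which agrees with 1 − 1 = 0.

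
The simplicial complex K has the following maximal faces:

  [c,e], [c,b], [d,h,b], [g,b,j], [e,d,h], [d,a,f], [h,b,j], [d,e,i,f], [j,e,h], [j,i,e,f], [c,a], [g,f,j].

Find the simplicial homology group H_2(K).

We work with the vertex ordering a < b < c < d < e < f < g < h < i < j. The simplices of K, each written with vertices in increasing order, are:

  0-simplices (10): a, b, c, d, e, f, g, h, i, j
  1-simplices (23): ac, ad, af, bc, bd, bg, bh, bj, ce, de, df, dh, di, ef, eh, ei, ej, fg, fi, fj, gj, hj, ij
  2-simplices (14): adf, bdh, bgj, bhj, def, deh, dei, dfi, efi, efj, ehj, eij, fgj, fij
  3-simplices (2): defi, efij

so the chain groups are C_0 ≅ Z^10, C_1 ≅ Z^23, C_2 ≅ Z^14, C_3 ≅ Z^2.

The boundary map ∂_1: C_1 → C_0 maps an edge to its endpoints' difference, ∂[p,q] = q − p.
The resulting 10×23 matrix has rank 9, and its Smith normal form has invariant factors (1,1,1,1,1,1,1,1,1).

∂_2: C_2 → C_1 sends each 2-simplex [p,q,r] to [q,r] − [p,r] + [p,q]. For instance
  ∂ehj = hj − ej + eh,
  ∂def = ef − df + de.
As a 23×14 matrix over Z this has rank 12, with invariant factors (1,1,1,1,1,1,1,1,1,1,1,1).

The boundary map ∂_3: C_3 → C_2 sends each 3-simplex σ to the alternating sum Σ_i (−1)^i (σ with its i-th vertex removed). For instance
  ∂efij = fij − eij + efj − efi,
  ∂defi = efi − dfi + dei − def.
The 14×2 boundary matrix has rank 2 and Smith normal form diag(1,1).

From H_k ≅ ker(∂_k) / im(∂_{k+1}) we obtain:

  H_2: rank ker ∂_2 − rank ∂_3 = (14 − 12) − 2 = 0, and the invariant factors of ∂_3 are all 1, so H_2 ≅ 0.

H_2 ≅ 0.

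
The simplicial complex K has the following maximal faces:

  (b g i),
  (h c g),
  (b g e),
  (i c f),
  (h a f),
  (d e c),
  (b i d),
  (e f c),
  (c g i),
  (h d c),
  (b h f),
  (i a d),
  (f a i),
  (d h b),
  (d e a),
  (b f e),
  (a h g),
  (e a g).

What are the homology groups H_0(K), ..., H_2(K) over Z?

H_0 ≅ Z,  H_1 ≅ Z^2,  H_2 ≅ Z.

Order the vertices as a < b < c < d < e < f < g < h < i. Listing each simplex with vertices in this order, K has dimension 2 with simplices:

  0-simplices (9): a, b, c, d, e, f, g, h, i
  1-simplices (27): ad, ae, af, ag, ah, ai, bd, be, bf, bg, bh, bi, cd, ce, cf, cg, ch, ci, de, dh, di, ef, eg, fh, fi, gh, gi
  2-simplices (18): ade, adi, aeg, afh, afi, agh, bdh, bdi, bef, beg, bfh, bgi, cde, cdh, cef, cfi, cgh, cgi

so the chain groups are C_0 ≅ Z^9, C_1 ≅ Z^27, C_2 ≅ Z^18.

∂_1: C_1 → C_0 maps an edge to its endpoints' difference, ∂[p,q] = q − p. For instance
  ∂bg = g − b.
This gives a 9×27 integer matrix of rank 8; reducing to Smith normal form yields diagonal entries (1,1,1,1,1,1,1,1).

The boundary map ∂_2: C_2 → C_1 acts by ∂[p,q,r] = [q,r] − [p,r] + [p,q]. For instance
  ∂aeg = eg − ag + ae,
  ∂bgi = gi − bi + bg.
As a 27×18 matrix over Z this has rank 17, with invariant factors (1,1,1,1,1,1,1,1,1,1,1,1,1,1,1,1,1).

Reading off H_k = ker ∂_k / im ∂_{k+1}:

  H_0: rank C_0 − rank ∂_1 = 9 − 8 = 1, and the invariant factors of ∂_1 are all 1, so H_0 ≅ Z.
  H_1: rank ker ∂_1 − rank ∂_2 = (27 − 8) − 17 = 2, and the invariant factors of ∂_2 are all 1, so H_1 ≅ Z^2.
  H_2: rank ker ∂_2 − rank ∂_3 = (18 − 17) − 0 = 1, and there is no ∂_3, so H_2 ≅ Z.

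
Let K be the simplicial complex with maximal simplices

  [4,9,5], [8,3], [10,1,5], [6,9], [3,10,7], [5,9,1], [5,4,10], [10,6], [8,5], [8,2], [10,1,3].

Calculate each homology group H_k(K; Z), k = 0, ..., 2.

Fix the vertex order 1 < 2 < 3 < 4 < 5 < 6 < 7 < 8 < 9 < 10 and write every simplex with vertices in increasing order. Then dim K = 2 and the simplices of K are:

  0-simplices (10): [1], [2], [3], [4], [5], [6], [7], [8], [9], [10]
  1-simplices (17): [1,3], [1,5], [1,9], [1,10], [2,8], [3,7], [3,8], [3,10], [4,5], [4,9], [4,10], [5,8], [5,9], [5,10], [6,9], [6,10], [7,10]
  2-simplices (6): [1,3,10], [1,5,9], [1,5,10], [3,7,10], [4,5,9], [4,5,10]

giving chain groups C_0 ≅ Z^10, C_1 ≅ Z^17, C_2 ≅ Z^6.

Boundary ∂_1: C_1 → C_0 is given by ∂[p,q] = [q] − [p].
This gives a 10×17 integer matrix of rank 9; reducing to Smith normal form yields diagonal entries (1,1,1,1,1,1,1,1,1).

The boundary map ∂_2: C_2 → C_1 acts by ∂[p,q,r] = [q,r] − [p,r] + [p,q]. For instance
  ∂[4,5,9] = [5,9] − [4,9] + [4,5],
  ∂[1,5,9] = [5,9] − [1,9] + [1,5].
The 17×6 boundary matrix has rank 6 and Smith normal form diag(1,1,1,1,1,1).

Now H_k = ker ∂_k / im ∂_{k+1}, so:

  H_0: rank C_0 − rank ∂_1 = 10 − 9 = 1, and the invariant factors of ∂_1 are all 1, so H_0 ≅ Z.
  H_1: rank ker ∂_1 − rank ∂_2 = (17 − 9) − 6 = 2, and the invariant factors of ∂_2 are all 1, so H_1 ≅ Z^2.
  H_2: rank ker ∂_2 − rank ∂_3 = (6 − 6) − 0 = 0, and there is no ∂_3, so H_2 ≅ 0.

H_0 ≅ Z,  H_1 ≅ Z^2,  H_2 = 0.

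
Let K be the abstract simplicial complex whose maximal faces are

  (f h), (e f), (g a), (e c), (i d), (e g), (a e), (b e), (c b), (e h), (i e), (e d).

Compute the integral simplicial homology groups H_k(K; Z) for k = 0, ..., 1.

H_0 = Z,  H_1 = Z^4.

We work with the vertex ordering a < b < c < d < e < f < g < h < i. The simplices of K, each written with vertices in increasing order, are:

  0-simplices (9): a, b, c, d, e, f, g, h, i
  1-simplices (12): ae, ag, bc, be, ce, de, di, ef, eg, eh, ei, fh

Hence C_0 ≅ Z^9, C_1 ≅ Z^12.

∂_1: C_1 → C_0 is given by ∂[p,q] = [q] − [p]. For instance
  ∂eh = h − e.
The resulting 9×12 matrix has rank 8, and its Smith normal form has invariant factors (1,1,1,1,1,1,1,1).

From H_k ≅ ker(∂_k) / im(∂_{k+1}) we obtain:

  H_0: rank C_0 − rank ∂_1 = 9 − 8 = 1, and the invariant factors of ∂_1 are all 1, so H_0 ≅ Z.
  H_1: rank ker ∂_1 − rank ∂_2 = (12 − 8) − 0 = 4, and there is no ∂_2, so H_1 ≅ Z^4.

As a check, the Euler characteristic is 9 − 12 = -3, which agrees with 1 − 4 = -3.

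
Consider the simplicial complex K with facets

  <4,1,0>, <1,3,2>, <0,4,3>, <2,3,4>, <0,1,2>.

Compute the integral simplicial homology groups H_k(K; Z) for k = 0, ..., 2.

H_0 ≅ Z,  H_1 ≅ Z,  H_2 = 0.

K has 5 vertices, 10 edges, 5 triangles.
rank ∂_0 = 0, rank ∂_1 = 4 ⇒ b_0 = 5 − 0 − 4 = 1; all invariant factors of ∂_1 are 1 so no torsion. So H_0 = Z.
rank ∂_1 = 4, rank ∂_2 = 5 ⇒ b_1 = 10 − 4 − 5 = 1; all invariant factors of ∂_2 are 1 so no torsion. So H_1 = Z.
rank ∂_2 = 5, rank ∂_3 = 0 ⇒ b_2 = 5 − 5 − 0 = 0. So H_2 = 0.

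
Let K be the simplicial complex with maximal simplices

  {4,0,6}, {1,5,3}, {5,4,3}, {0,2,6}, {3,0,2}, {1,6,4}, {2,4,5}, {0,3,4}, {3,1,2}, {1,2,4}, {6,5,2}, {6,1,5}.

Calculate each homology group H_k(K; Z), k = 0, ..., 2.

H_0 = Z,  H_1 = Z/2,  H_2 = 0.

We work with the vertex ordering 0 < 1 < 2 < 3 < 4 < 5 < 6. The simplices of K, each written with vertices in increasing order, are:

  0-simplices (7): [0], [1], [2], [3], [4], [5], [6]
  1-simplices (18): [0,2], [0,3], [0,4], [0,6], [1,2], [1,3], [1,4], [1,5], [1,6], [2,3], [2,4], [2,5], [2,6], [3,4], [3,5], [4,5], [4,6], [5,6]
  2-simplices (12): [0,2,3], [0,2,6], [0,3,4], [0,4,6], [1,2,3], [1,2,4], [1,3,5], [1,4,6], [1,5,6], [2,4,5], [2,5,6], [3,4,5]

so the chain groups are C_0 ≅ Z^7, C_1 ≅ Z^18, C_2 ≅ Z^12.

The boundary map ∂_1: C_1 → C_0 sends each edge [p,q] (with p < q) to q − p.
As a 7×18 matrix over Z this has rank 6, with invariant factors (1,1,1,1,1,1).

∂_2: C_2 → C_1 acts by ∂[p,q,r] = [q,r] − [p,r] + [p,q]. For instance
  ∂[3,4,5] = [4,5] − [3,5] + [3,4],
  ∂[0,2,3] = [2,3] − [0,3] + [0,2].
The resulting 18×12 matrix has rank 12, and its Smith normal form has invariant factors (1,1,1,1,1,1,1,1,1,1,1,2).

Now H_k = ker ∂_k / im ∂_{k+1}, so:

  H_0: rank C_0 − rank ∂_1 = 7 − 6 = 1, and the invariant factors of ∂_1 are all 1, so H_0 = Z.
  H_1: rank ker ∂_1 − rank ∂_2 = (18 − 6) − 12 = 0, and ∂_2 has invariant factor 2 > 1, so H_1 = Z/2.
  H_2: rank ker ∂_2 − rank ∂_3 = (12 − 12) − 0 = 0, and there is no ∂_3, so H_2 = 0.

As a check, the Euler characteristic is 7 − 18 + 12 = 1, which agrees with 1 − 0 + 0 = 1.
(K is a triangulation of the real projective plane RP^2.)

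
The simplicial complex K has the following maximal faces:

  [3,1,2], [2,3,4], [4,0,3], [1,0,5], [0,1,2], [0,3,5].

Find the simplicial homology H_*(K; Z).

Fix the vertex order 0 < 1 < 2 < 3 < 4 < 5 and write every simplex with vertices in increasing order. Then dim K = 2 and the simplices of K are:

  0-simplices (6): [0], [1], [2], [3], [4], [5]
  1-simplices (12): [0,1], [0,2], [0,3], [0,4], [0,5], [1,2], [1,3], [1,5], [2,3], [2,4], [3,4], [3,5]
  2-simplices (6): [0,1,2], [0,1,5], [0,3,4], [0,3,5], [1,2,3], [2,3,4]

giving chain groups C_0 ≅ Z^6, C_1 ≅ Z^12, C_2 ≅ Z^6.

Boundary ∂_1: C_1 → C_0 is given by ∂[p,q] = [q] − [p]. For instance
  ∂[0,5] = [5] − [0].
This gives a 6×12 integer matrix of rank 5; reducing to Smith normal form yields diagonal entries (1,1,1,1,1).

Boundary ∂_2: C_2 → C_1 acts by ∂[p,q,r] = [q,r] − [p,r] + [p,q]. For instance
  ∂[0,3,4] = [3,4] − [0,4] + [0,3],
  ∂[2,3,4] = [3,4] − [2,4] + [2,3].
The resulting 12×6 matrix has rank 6, and its Smith normal form has invariant factors (1,1,1,1,1,1).

Computing H_k = (kernel of ∂_k) / (image of ∂_{k+1}):

  H_0: rank C_0 − rank ∂_1 = 6 − 5 = 1, and the invariant factors of ∂_1 are all 1, so H_0 ≅ Z.
  H_1: rank ker ∂_1 − rank ∂_2 = (12 − 5) − 6 = 1, and the invariant factors of ∂_2 are all 1, so H_1 ≅ Z.
  H_2: rank ker ∂_2 − rank ∂_3 = (6 − 6) − 0 = 0, and there is no ∂_3, so H_2 ≅ 0.

H_0 = Z,  H_1 = Z,  H_2 = 0.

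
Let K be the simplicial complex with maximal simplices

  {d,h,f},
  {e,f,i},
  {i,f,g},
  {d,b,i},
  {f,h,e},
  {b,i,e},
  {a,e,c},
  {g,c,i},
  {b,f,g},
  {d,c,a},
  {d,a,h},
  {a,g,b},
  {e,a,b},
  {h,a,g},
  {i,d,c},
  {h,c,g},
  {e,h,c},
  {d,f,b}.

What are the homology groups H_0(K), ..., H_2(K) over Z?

H_0 = Z,  H_1 = Z ⊕ Z/2Z,  H_2 = 0.

Take the total order a < b < c < d < e < f < g < h < i on the vertex set. Then K (dimension 2) consists of the simplices:

  0-simplices (9): a, b, c, d, e, f, g, h, i
  1-simplices (27): ab, ac, ad, ae, ag, ah, bd, be, bf, bg, bi, cd, ce, cg, ch, ci, df, dh, di, ef, eh, ei, fg, fh, fi, gh, gi
  2-simplices (18): abe, abg, acd, ace, adh, agh, bdf, bdi, bei, bfg, cdi, ceh, cgh, cgi, dfh, efh, efi, fgi

so the chain groups are C_0 ≅ Z^9, C_1 ≅ Z^27, C_2 ≅ Z^18.

The boundary map ∂_1: C_1 → C_0 sends each edge [p,q] (with p < q) to q − p.
This gives a 9×27 integer matrix of rank 8; reducing to Smith normal form yields diagonal entries (1,1,1,1,1,1,1,1).

The boundary map ∂_2: C_2 → C_1 sends each 2-simplex [p,q,r] to [q,r] − [p,r] + [p,q]. For instance
  ∂cdi = di − ci + cd,
  ∂dfh = fh − dh + df.
The resulting 27×18 matrix has rank 18, and its Smith normal form has invariant factors (1,1,1,1,1,1,1,1,1,1,1,1,1,1,1,1,1,2).

Now H_k = ker ∂_k / im ∂_{k+1}, so:

  H_0: rank C_0 − rank ∂_1 = 9 − 8 = 1, and the invariant factors of ∂_1 are all 1, so H_0 ≅ Z.
  H_1: rank ker ∂_1 − rank ∂_2 = (27 − 8) − 18 = 1, and ∂_2 has invariant factor 2 > 1, so H_1 ≅ Z ⊕ Z/2Z.
  H_2: rank ker ∂_2 − rank ∂_3 = (18 − 18) − 0 = 0, and there is no ∂_3, so H_2 ≅ 0.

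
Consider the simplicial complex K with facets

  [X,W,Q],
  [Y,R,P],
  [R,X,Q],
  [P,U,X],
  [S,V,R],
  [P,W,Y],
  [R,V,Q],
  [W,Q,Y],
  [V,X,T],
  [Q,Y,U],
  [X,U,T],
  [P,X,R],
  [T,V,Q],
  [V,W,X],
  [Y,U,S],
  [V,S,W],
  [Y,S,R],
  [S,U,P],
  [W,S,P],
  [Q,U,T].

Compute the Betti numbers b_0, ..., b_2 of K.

b_0 = 1, b_1 = 1, b_2 = 0.

Take the total order P < Q < R < S < T < U < V < W < X < Y on the vertex set. Then K (dimension 2) consists of the simplices:

  0-simplices (10): P, Q, R, S, T, U, V, W, X, Y
  1-simplices (30): PR, PS, PU, PW, PX, PY, QR, QT, QU, QV, QW, QX, QY, RS, RV, RX, RY, SU, SV, SW, SY, TU, TV, TX, UX, UY, VW, VX, WX, WY
  2-simplices (20): PRX, PRY, PSU, PSW, PUX, PWY, QRV, QRX, QTU, QTV, QUY, QWX, QWY, RSV, RSY, SUY, SVW, TUX, TVX, VWX

so the chain groups are C_0 ≅ Z^10, C_1 ≅ Z^30, C_2 ≅ Z^20.

The boundary map ∂_1: C_1 → C_0 sends each edge [p,q] (with p < q) to q − p.
The 10×30 boundary matrix has rank 9 and Smith normal form diag(1,1,1,1,1,1,1,1,1).

∂_2: C_2 → C_1 maps a triangle to the signed sum of its edges. For instance
  ∂RSV = SV − RV + RS,
  ∂QRV = RV − QV + QR.
The 30×20 boundary matrix has rank 20 and Smith normal form diag(1,1,1,1,1,1,1,1,1,1,1,1,1,1,1,1,1,1,1,2).

From H_k ≅ ker(∂_k) / im(∂_{k+1}) we obtain:

  H_0: rank C_0 − rank ∂_1 = 10 − 9 = 1, and the invariant factors of ∂_1 are all 1, so H_0 = Z.
  H_1: rank ker ∂_1 − rank ∂_2 = (30 − 9) − 20 = 1, and ∂_2 has invariant factor 2 > 1, so H_1 = Z ⊕ Z/2Z.
  H_2: rank ker ∂_2 − rank ∂_3 = (20 − 20) − 0 = 0, and there is no ∂_3, so H_2 = 0.

As a check, the Euler characteristic is 10 − 30 + 20 = 0, which agrees with 1 − 1 + 0 = 0.

Hence the Betti numbers are b_0 = 1, b_1 = 1, b_2 = 0.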